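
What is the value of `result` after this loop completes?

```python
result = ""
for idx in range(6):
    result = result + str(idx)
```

Let's trace through this code step by step.

Initialize: result = ''
Entering loop: for idx in range(6):
After iteration 1: idx = 0, result = '0'
After iteration 2: idx = 1, result = '01'
After iteration 3: idx = 2, result = '012'
After iteration 4: idx = 3, result = '0123'
After iteration 5: idx = 4, result = '01234'
After iteration 6: idx = 5, result = '012345'
Loop ends.

Final answer: '012345'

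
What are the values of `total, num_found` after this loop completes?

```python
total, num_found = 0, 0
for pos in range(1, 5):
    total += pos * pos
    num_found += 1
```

Let's trace through this code step by step.

Initialize: total = 0
Initialize: num_found = 0
Entering loop: for pos in range(1, 5):
After iteration 1: pos = 1, total = 1, num_found = 1
After iteration 2: pos = 2, total = 5, num_found = 2
After iteration 3: pos = 3, total = 14, num_found = 3
After iteration 4: pos = 4, total = 30, num_found = 4
Loop ends.

Final answer: 30, 4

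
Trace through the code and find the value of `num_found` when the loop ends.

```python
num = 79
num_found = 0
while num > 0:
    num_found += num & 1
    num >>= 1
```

Let's trace through this code step by step.

Initialize: num = 79
Initialize: num_found = 0
Entering loop: while num > 0:
After iteration 1: num = 39, num_found = 1
After iteration 2: num = 19, num_found = 2
After iteration 3: num = 9, num_found = 3
After iteration 4: num = 4, num_found = 4
After iteration 5: num = 2, num_found = 4
After iteration 6: num = 1, num_found = 4
After iteration 7: num = 0, num_found = 5
Loop ends.

Final answer: 5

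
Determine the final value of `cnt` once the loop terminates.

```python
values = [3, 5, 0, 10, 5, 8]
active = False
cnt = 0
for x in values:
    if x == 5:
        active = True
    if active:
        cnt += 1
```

Let's trace through this code step by step.

Initialize: values = [3, 5, 0, 10, 5, 8]
Initialize: active = False
Initialize: cnt = 0
Entering loop: for x in values:
After iteration 1: x = 3, active = False, cnt = 0
After iteration 2: x = 5, active = True, cnt = 1
After iteration 3: x = 0, active = True, cnt = 2
After iteration 4: x = 10, active = True, cnt = 3
After iteration 5: x = 5, active = True, cnt = 4
After iteration 6: x = 8, active = True, cnt = 5
Loop ends.

Final answer: 5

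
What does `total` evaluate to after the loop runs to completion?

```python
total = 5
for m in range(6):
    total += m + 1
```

Let's trace through this code step by step.

Initialize: total = 5
Entering loop: for m in range(6):
After iteration 1: m = 0, total = 6
After iteration 2: m = 1, total = 8
After iteration 3: m = 2, total = 11
After iteration 4: m = 3, total = 15
After iteration 5: m = 4, total = 20
After iteration 6: m = 5, total = 26
Loop ends.

Final answer: 26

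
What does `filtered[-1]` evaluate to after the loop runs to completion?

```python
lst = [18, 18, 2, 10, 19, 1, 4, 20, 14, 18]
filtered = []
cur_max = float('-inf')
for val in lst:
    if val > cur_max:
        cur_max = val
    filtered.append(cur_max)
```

Let's trace through this code step by step.

Initialize: lst = [18, 18, 2, 10, 19, 1, 4, 20, 14, 18]
Initialize: filtered = []
Initialize: cur_max = -inf
Entering loop: for val in lst:
After iteration 1: val = 18, filtered = [18], cur_max = 18
After iteration 2: val = 18, filtered = [18, 18], cur_max = 18
After iteration 3: val = 2, filtered = [18, 18, 18], cur_max = 18
After iteration 4: val = 10, filtered = [18, 18, 18, 18], cur_max = 18
After iteration 5: val = 19, filtered = [18, 18, 18, 18, 19], cur_max = 19
After iteration 6: val = 1, filtered = [18, 18, 18, 18, 19, 19], cur_max = 19
After iteration 7: val = 4, filtered = [18, 18, 18, 18, 19, 19, 19], cur_max = 19
After iteration 8: val = 20, filtered = [18, 18, 18, 18, 19, 19, 19, 20], cur_max = 20
After iteration 9: val = 14, filtered = [18, 18, 18, 18, 19, 19, 19, 20, 20], cur_max = 20
After iteration 10: val = 18, filtered = [18, 18, 18, 18, 19, 19, 19, 20, 20, 20], cur_max = 20
Loop ends.
filtered[-1] = 20

Final answer: 20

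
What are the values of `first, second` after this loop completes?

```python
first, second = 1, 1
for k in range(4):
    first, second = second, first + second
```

Let's trace through this code step by step.

Initialize: first = 1
Initialize: second = 1
Entering loop: for k in range(4):
After iteration 1: k = 0, first = 1, second = 2
After iteration 2: k = 1, first = 2, second = 3
After iteration 3: k = 2, first = 3, second = 5
After iteration 4: k = 3, first = 5, second = 8
Loop ends.

Final answer: 5, 8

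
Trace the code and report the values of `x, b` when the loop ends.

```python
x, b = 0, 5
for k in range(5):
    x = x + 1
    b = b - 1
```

Let's trace through this code step by step.

Initialize: x = 0
Initialize: b = 5
Entering loop: for k in range(5):
After iteration 1: k = 0, x = 1, b = 4
After iteration 2: k = 1, x = 2, b = 3
After iteration 3: k = 2, x = 3, b = 2
After iteration 4: k = 3, x = 4, b = 1
After iteration 5: k = 4, x = 5, b = 0
Loop ends.

Final answer: 5, 0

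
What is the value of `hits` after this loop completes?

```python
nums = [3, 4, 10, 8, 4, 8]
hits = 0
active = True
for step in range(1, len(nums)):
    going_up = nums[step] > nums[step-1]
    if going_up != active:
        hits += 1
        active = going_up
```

Let's trace through this code step by step.

Initialize: nums = [3, 4, 10, 8, 4, 8]
Initialize: hits = 0
Initialize: active = True
Entering loop: for step in range(1, len(nums)):
After iteration 1: step = 1, hits = 0, active = True, going_up = True
After iteration 2: step = 2, hits = 0, active = True, going_up = True
After iteration 3: step = 3, hits = 1, active = False, going_up = False
After iteration 4: step = 4, hits = 1, active = False, going_up = False
After iteration 5: step = 5, hits = 2, active = True, going_up = True
Loop ends.

Final answer: 2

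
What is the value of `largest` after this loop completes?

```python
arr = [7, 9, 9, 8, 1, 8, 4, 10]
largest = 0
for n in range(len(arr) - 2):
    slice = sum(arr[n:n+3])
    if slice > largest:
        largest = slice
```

Let's trace through this code step by step.

Initialize: arr = [7, 9, 9, 8, 1, 8, 4, 10]
Initialize: largest = 0
Entering loop: for n in range(len(arr) - 2):
After iteration 1: n = 0, largest = 25, slice = 25
After iteration 2: n = 1, largest = 26, slice = 26
After iteration 3: n = 2, largest = 26, slice = 18
After iteration 4: n = 3, largest = 26, slice = 17
After iteration 5: n = 4, largest = 26, slice = 13
After iteration 6: n = 5, largest = 26, slice = 22
Loop ends.

Final answer: 26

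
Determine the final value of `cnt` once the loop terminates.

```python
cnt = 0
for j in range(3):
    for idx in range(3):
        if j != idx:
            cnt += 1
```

Let's trace through this code step by step.

Initialize: cnt = 0
Entering loop: for j in range(3):
After iteration 1: j = 0, cnt = 2
After iteration 2: j = 1, cnt = 4
After iteration 3: j = 2, cnt = 6
Loop ends.

Final answer: 6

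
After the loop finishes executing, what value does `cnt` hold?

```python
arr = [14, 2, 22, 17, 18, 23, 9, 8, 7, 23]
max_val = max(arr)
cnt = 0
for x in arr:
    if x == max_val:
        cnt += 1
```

Let's trace through this code step by step.

Initialize: arr = [14, 2, 22, 17, 18, 23, 9, 8, 7, 23]
Initialize: max_val = 23
Initialize: cnt = 0
Entering loop: for x in arr:
After iteration 1: x = 14, cnt = 0
After iteration 2: x = 2, cnt = 0
After iteration 3: x = 22, cnt = 0
After iteration 4: x = 17, cnt = 0
After iteration 5: x = 18, cnt = 0
After iteration 6: x = 23, cnt = 1
After iteration 7: x = 9, cnt = 1
After iteration 8: x = 8, cnt = 1
After iteration 9: x = 7, cnt = 1
After iteration 10: x = 23, cnt = 2
Loop ends.

Final answer: 2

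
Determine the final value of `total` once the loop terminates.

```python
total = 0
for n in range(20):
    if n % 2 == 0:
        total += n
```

Let's trace through this code step by step.

Initialize: total = 0
Entering loop: for n in range(20):
After iteration 1: n = 0, total = 0
After iteration 2: n = 1, total = 0
After iteration 3: n = 2, total = 2
After iteration 4: n = 3, total = 2
After iteration 5: n = 4, total = 6
After iteration 6: n = 5, total = 6
After iteration 7: n = 6, total = 12
After iteration 8: n = 7, total = 12
After iteration 9: n = 8, total = 20
After iteration 10: n = 9, total = 20
After iteration 11: n = 10, total = 30
After iteration 12: n = 11, total = 30
After iteration 13: n = 12, total = 42
After iteration 14: n = 13, total = 42
After iteration 15: n = 14, total = 56
After iteration 16: n = 15, total = 56
After iteration 17: n = 16, total = 72
After iteration 18: n = 17, total = 72
After iteration 19: n = 18, total = 90
After iteration 20: n = 19, total = 90
Loop ends.

Final answer: 90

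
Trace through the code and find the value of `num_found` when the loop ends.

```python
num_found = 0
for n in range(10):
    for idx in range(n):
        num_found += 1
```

Let's trace through this code step by step.

Initialize: num_found = 0
Entering loop: for n in range(10):
After iteration 1: n = 0, num_found = 0
After iteration 2: n = 1, num_found = 1, idx = 0
After iteration 3: n = 2, num_found = 3, idx = 1
After iteration 4: n = 3, num_found = 6, idx = 2
After iteration 5: n = 4, num_found = 10, idx = 3
After iteration 6: n = 5, num_found = 15, idx = 4
After iteration 7: n = 6, num_found = 21, idx = 5
After iteration 8: n = 7, num_found = 28, idx = 6
After iteration 9: n = 8, num_found = 36, idx = 7
After iteration 10: n = 9, num_found = 45, idx = 8
Loop ends.

Final answer: 45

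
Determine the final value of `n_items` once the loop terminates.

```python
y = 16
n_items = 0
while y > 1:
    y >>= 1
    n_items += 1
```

Let's trace through this code step by step.

Initialize: y = 16
Initialize: n_items = 0
Entering loop: while y > 1:
After iteration 1: y = 8, n_items = 1
After iteration 2: y = 4, n_items = 2
After iteration 3: y = 2, n_items = 3
After iteration 4: y = 1, n_items = 4
Loop ends.

Final answer: 4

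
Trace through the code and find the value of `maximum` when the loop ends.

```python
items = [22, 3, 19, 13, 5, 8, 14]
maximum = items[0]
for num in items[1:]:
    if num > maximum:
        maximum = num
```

Let's trace through this code step by step.

Initialize: items = [22, 3, 19, 13, 5, 8, 14]
Initialize: maximum = 22
Entering loop: for num in items[1:]:
After iteration 1: num = 3, maximum = 22
After iteration 2: num = 19, maximum = 22
After iteration 3: num = 13, maximum = 22
After iteration 4: num = 5, maximum = 22
After iteration 5: num = 8, maximum = 22
After iteration 6: num = 14, maximum = 22
Loop ends.

Final answer: 22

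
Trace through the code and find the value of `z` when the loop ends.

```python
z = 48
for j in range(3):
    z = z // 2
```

Let's trace through this code step by step.

Initialize: z = 48
Entering loop: for j in range(3):
After iteration 1: j = 0, z = 24
After iteration 2: j = 1, z = 12
After iteration 3: j = 2, z = 6
Loop ends.

Final answer: 6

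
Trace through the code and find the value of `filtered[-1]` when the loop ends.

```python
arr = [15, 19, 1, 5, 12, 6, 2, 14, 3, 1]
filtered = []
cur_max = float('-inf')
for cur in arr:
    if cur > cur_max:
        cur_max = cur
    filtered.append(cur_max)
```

Let's trace through this code step by step.

Initialize: arr = [15, 19, 1, 5, 12, 6, 2, 14, 3, 1]
Initialize: filtered = []
Initialize: cur_max = -inf
Entering loop: for cur in arr:
After iteration 1: cur = 15, filtered = [15], cur_max = 15
After iteration 2: cur = 19, filtered = [15, 19], cur_max = 19
After iteration 3: cur = 1, filtered = [15, 19, 19], cur_max = 19
After iteration 4: cur = 5, filtered = [15, 19, 19, 19], cur_max = 19
After iteration 5: cur = 12, filtered = [15, 19, 19, 19, 19], cur_max = 19
After iteration 6: cur = 6, filtered = [15, 19, 19, 19, 19, 19], cur_max = 19
After iteration 7: cur = 2, filtered = [15, 19, 19, 19, 19, 19, 19], cur_max = 19
After iteration 8: cur = 14, filtered = [15, 19, 19, 19, 19, 19, 19, 19], cur_max = 19
After iteration 9: cur = 3, filtered = [15, 19, 19, 19, 19, 19, 19, 19, 19], cur_max = 19
After iteration 10: cur = 1, filtered = [15, 19, 19, 19, 19, 19, 19, 19, 19, 19], cur_max = 19
Loop ends.
filtered[-1] = 19

Final answer: 19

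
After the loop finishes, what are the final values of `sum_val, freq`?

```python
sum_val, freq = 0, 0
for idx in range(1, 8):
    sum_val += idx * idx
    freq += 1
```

Let's trace through this code step by step.

Initialize: sum_val = 0
Initialize: freq = 0
Entering loop: for idx in range(1, 8):
After iteration 1: idx = 1, sum_val = 1, freq = 1
After iteration 2: idx = 2, sum_val = 5, freq = 2
After iteration 3: idx = 3, sum_val = 14, freq = 3
After iteration 4: idx = 4, sum_val = 30, freq = 4
After iteration 5: idx = 5, sum_val = 55, freq = 5
After iteration 6: idx = 6, sum_val = 91, freq = 6
After iteration 7: idx = 7, sum_val = 140, freq = 7
Loop ends.

Final answer: 140, 7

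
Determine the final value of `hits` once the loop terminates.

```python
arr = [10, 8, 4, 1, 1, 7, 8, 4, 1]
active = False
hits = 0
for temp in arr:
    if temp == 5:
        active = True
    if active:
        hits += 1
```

Let's trace through this code step by step.

Initialize: arr = [10, 8, 4, 1, 1, 7, 8, 4, 1]
Initialize: active = False
Initialize: hits = 0
Entering loop: for temp in arr:
After iteration 1: temp = 10, hits = 0
After iteration 2: temp = 8, hits = 0
After iteration 3: temp = 4, hits = 0
After iteration 4: temp = 1, hits = 0
After iteration 5: temp = 1, hits = 0
After iteration 6: temp = 7, hits = 0
After iteration 7: temp = 8, hits = 0
After iteration 8: temp = 4, hits = 0
After iteration 9: temp = 1, hits = 0
Loop ends.

Final answer: 0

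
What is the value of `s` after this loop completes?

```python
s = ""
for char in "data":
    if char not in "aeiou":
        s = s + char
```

Let's trace through this code step by step.

Initialize: s = ''
Entering loop: for char in "data":
After iteration 1: char = 'd', s = 'd'
After iteration 2: char = 'a', s = 'd'
After iteration 3: char = 't', s = 'dt'
After iteration 4: char = 'a', s = 'dt'
Loop ends.

Final answer: 'dt'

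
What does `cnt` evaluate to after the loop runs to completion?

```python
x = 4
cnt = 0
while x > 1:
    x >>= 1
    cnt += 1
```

Let's trace through this code step by step.

Initialize: x = 4
Initialize: cnt = 0
Entering loop: while x > 1:
After iteration 1: x = 2, cnt = 1
After iteration 2: x = 1, cnt = 2
Loop ends.

Final answer: 2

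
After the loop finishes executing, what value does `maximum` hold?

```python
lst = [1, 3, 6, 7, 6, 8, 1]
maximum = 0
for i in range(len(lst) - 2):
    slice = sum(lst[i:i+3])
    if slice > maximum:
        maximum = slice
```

Let's trace through this code step by step.

Initialize: lst = [1, 3, 6, 7, 6, 8, 1]
Initialize: maximum = 0
Entering loop: for i in range(len(lst) - 2):
After iteration 1: i = 0, maximum = 10, slice = 10
After iteration 2: i = 1, maximum = 16, slice = 16
After iteration 3: i = 2, maximum = 19, slice = 19
After iteration 4: i = 3, maximum = 21, slice = 21
After iteration 5: i = 4, maximum = 21, slice = 15
Loop ends.

Final answer: 21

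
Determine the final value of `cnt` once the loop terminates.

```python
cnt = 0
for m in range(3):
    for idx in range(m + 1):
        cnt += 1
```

Let's trace through this code step by step.

Initialize: cnt = 0
Entering loop: for m in range(3):
After iteration 1: m = 0, cnt = 1, idx = 0
After iteration 2: m = 1, cnt = 3, idx = 1
After iteration 3: m = 2, cnt = 6, idx = 2
Loop ends.

Final answer: 6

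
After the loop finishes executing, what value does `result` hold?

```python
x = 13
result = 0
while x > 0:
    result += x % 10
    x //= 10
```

Let's trace through this code step by step.

Initialize: x = 13
Initialize: result = 0
Entering loop: while x > 0:
After iteration 1: x = 1, result = 3
After iteration 2: x = 0, result = 4
Loop ends.

Final answer: 4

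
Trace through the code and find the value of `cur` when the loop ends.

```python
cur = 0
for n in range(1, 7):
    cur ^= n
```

Let's trace through this code step by step.

Initialize: cur = 0
Entering loop: for n in range(1, 7):
After iteration 1: n = 1, cur = 1
After iteration 2: n = 2, cur = 3
After iteration 3: n = 3, cur = 0
After iteration 4: n = 4, cur = 4
After iteration 5: n = 5, cur = 1
After iteration 6: n = 6, cur = 7
Loop ends.

Final answer: 7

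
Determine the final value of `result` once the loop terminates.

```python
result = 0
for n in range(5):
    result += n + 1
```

Let's trace through this code step by step.

Initialize: result = 0
Entering loop: for n in range(5):
After iteration 1: n = 0, result = 1
After iteration 2: n = 1, result = 3
After iteration 3: n = 2, result = 6
After iteration 4: n = 3, result = 10
After iteration 5: n = 4, result = 15
Loop ends.

Final answer: 15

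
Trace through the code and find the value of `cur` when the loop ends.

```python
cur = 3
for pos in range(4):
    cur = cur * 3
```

Let's trace through this code step by step.

Initialize: cur = 3
Entering loop: for pos in range(4):
After iteration 1: pos = 0, cur = 9
After iteration 2: pos = 1, cur = 27
After iteration 3: pos = 2, cur = 81
After iteration 4: pos = 3, cur = 243
Loop ends.

Final answer: 243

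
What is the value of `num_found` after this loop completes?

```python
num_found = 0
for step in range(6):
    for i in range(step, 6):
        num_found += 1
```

Let's trace through this code step by step.

Initialize: num_found = 0
Entering loop: for step in range(6):
After iteration 1: step = 0, num_found = 6
After iteration 2: step = 1, num_found = 11
After iteration 3: step = 2, num_found = 15
After iteration 4: step = 3, num_found = 18
After iteration 5: step = 4, num_found = 20
After iteration 6: step = 5, num_found = 21
Loop ends.

Final answer: 21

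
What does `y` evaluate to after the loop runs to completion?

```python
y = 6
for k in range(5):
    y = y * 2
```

Let's trace through this code step by step.

Initialize: y = 6
Entering loop: for k in range(5):
After iteration 1: k = 0, y = 12
After iteration 2: k = 1, y = 24
After iteration 3: k = 2, y = 48
After iteration 4: k = 3, y = 96
After iteration 5: k = 4, y = 192
Loop ends.

Final answer: 192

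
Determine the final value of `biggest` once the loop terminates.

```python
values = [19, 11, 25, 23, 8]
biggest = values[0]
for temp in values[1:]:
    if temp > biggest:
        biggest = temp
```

Let's trace through this code step by step.

Initialize: values = [19, 11, 25, 23, 8]
Initialize: biggest = 19
Entering loop: for temp in values[1:]:
After iteration 1: temp = 11, biggest = 19
After iteration 2: temp = 25, biggest = 25
After iteration 3: temp = 23, biggest = 25
After iteration 4: temp = 8, biggest = 25
Loop ends.

Final answer: 25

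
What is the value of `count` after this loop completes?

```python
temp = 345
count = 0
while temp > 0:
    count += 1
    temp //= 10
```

Let's trace through this code step by step.

Initialize: temp = 345
Initialize: count = 0
Entering loop: while temp > 0:
After iteration 1: temp = 34, count = 1
After iteration 2: temp = 3, count = 2
After iteration 3: temp = 0, count = 3
Loop ends.

Final answer: 3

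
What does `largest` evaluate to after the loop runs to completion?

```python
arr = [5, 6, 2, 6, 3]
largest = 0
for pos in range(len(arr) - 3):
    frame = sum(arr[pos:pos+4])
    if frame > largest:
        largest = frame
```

Let's trace through this code step by step.

Initialize: arr = [5, 6, 2, 6, 3]
Initialize: largest = 0
Entering loop: for pos in range(len(arr) - 3):
After iteration 1: pos = 0, largest = 19, frame = 19
After iteration 2: pos = 1, largest = 19, frame = 17
Loop ends.

Final answer: 19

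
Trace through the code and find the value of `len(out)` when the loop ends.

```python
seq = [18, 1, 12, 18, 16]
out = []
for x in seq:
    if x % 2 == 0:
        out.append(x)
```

Let's trace through this code step by step.

Initialize: seq = [18, 1, 12, 18, 16]
Initialize: out = []
Entering loop: for x in seq:
After iteration 1: x = 18, out = [18]
After iteration 2: x = 1, out = [18]
After iteration 3: x = 12, out = [18, 12]
After iteration 4: x = 18, out = [18, 12, 18]
After iteration 5: x = 16, out = [18, 12, 18, 16]
Loop ends.
len(out) = 4

Final answer: 4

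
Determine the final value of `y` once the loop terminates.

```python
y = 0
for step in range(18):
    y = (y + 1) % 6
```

Let's trace through this code step by step.

Initialize: y = 0
Entering loop: for step in range(18):
After iteration 1: step = 0, y = 1
After iteration 2: step = 1, y = 2
After iteration 3: step = 2, y = 3
After iteration 4: step = 3, y = 4
After iteration 5: step = 4, y = 5
After iteration 6: step = 5, y = 0
After iteration 7: step = 6, y = 1
After iteration 8: step = 7, y = 2
After iteration 9: step = 8, y = 3
After iteration 10: step = 9, y = 4
After iteration 11: step = 10, y = 5
After iteration 12: step = 11, y = 0
After iteration 13: step = 12, y = 1
After iteration 14: step = 13, y = 2
After iteration 15: step = 14, y = 3
After iteration 16: step = 15, y = 4
After iteration 17: step = 16, y = 5
After iteration 18: step = 17, y = 0
Loop ends.

Final answer: 0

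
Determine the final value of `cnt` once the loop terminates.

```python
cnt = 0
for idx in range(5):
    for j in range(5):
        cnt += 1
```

Let's trace through this code step by step.

Initialize: cnt = 0
Entering loop: for idx in range(5):
After iteration 1: idx = 0, cnt = 5
After iteration 2: idx = 1, cnt = 10
After iteration 3: idx = 2, cnt = 15
After iteration 4: idx = 3, cnt = 20
After iteration 5: idx = 4, cnt = 25
Loop ends.

Final answer: 25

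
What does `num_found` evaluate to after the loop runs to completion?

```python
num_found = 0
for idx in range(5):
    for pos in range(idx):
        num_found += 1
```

Let's trace through this code step by step.

Initialize: num_found = 0
Entering loop: for idx in range(5):
After iteration 1: idx = 0, num_found = 0
After iteration 2: idx = 1, num_found = 1, pos = 0
After iteration 3: idx = 2, num_found = 3, pos = 1
After iteration 4: idx = 3, num_found = 6, pos = 2
After iteration 5: idx = 4, num_found = 10, pos = 3
Loop ends.

Final answer: 10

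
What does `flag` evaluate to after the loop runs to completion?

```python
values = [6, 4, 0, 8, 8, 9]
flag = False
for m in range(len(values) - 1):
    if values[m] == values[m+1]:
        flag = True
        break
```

Let's trace through this code step by step.

Initialize: values = [6, 4, 0, 8, 8, 9]
Initialize: flag = False
Entering loop: for m in range(len(values) - 1):
After iteration 1: m = 0, flag = False
After iteration 2: m = 1, flag = False
After iteration 3: m = 2, flag = False
After iteration 4: m = 3, flag = True
Loop ends.

Final answer: True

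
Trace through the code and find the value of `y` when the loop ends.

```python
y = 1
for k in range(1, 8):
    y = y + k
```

Let's trace through this code step by step.

Initialize: y = 1
Entering loop: for k in range(1, 8):
After iteration 1: k = 1, y = 2
After iteration 2: k = 2, y = 4
After iteration 3: k = 3, y = 7
After iteration 4: k = 4, y = 11
After iteration 5: k = 5, y = 16
After iteration 6: k = 6, y = 22
After iteration 7: k = 7, y = 29
Loop ends.

Final answer: 29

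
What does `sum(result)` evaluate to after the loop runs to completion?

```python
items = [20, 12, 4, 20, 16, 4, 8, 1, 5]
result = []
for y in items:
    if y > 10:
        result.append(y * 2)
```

Let's trace through this code step by step.

Initialize: items = [20, 12, 4, 20, 16, 4, 8, 1, 5]
Initialize: result = []
Entering loop: for y in items:
After iteration 1: y = 20, result = [40]
After iteration 2: y = 12, result = [40, 24]
After iteration 3: y = 4, result = [40, 24]
After iteration 4: y = 20, result = [40, 24, 40]
After iteration 5: y = 16, result = [40, 24, 40, 32]
After iteration 6: y = 4, result = [40, 24, 40, 32]
After iteration 7: y = 8, result = [40, 24, 40, 32]
After iteration 8: y = 1, result = [40, 24, 40, 32]
After iteration 9: y = 5, result = [40, 24, 40, 32]
Loop ends.
sum(result) = 136

Final answer: 136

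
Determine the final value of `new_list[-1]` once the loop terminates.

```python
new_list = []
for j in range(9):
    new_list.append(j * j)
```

Let's trace through this code step by step.

Initialize: new_list = []
Entering loop: for j in range(9):
After iteration 1: j = 0, new_list = [0]
After iteration 2: j = 1, new_list = [0, 1]
After iteration 3: j = 2, new_list = [0, 1, 4]
After iteration 4: j = 3, new_list = [0, 1, 4, 9]
After iteration 5: j = 4, new_list = [0, 1, 4, 9, 16]
After iteration 6: j = 5, new_list = [0, 1, 4, 9, 16, 25]
After iteration 7: j = 6, new_list = [0, 1, 4, 9, 16, 25, 36]
After iteration 8: j = 7, new_list = [0, 1, 4, 9, 16, 25, 36, 49]
After iteration 9: j = 8, new_list = [0, 1, 4, 9, 16, 25, 36, 49, 64]
Loop ends.
new_list[-1] = 64

Final answer: 64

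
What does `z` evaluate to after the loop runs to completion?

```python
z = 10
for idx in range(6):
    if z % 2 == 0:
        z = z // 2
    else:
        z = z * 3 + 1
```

Let's trace through this code step by step.

Initialize: z = 10
Entering loop: for idx in range(6):
After iteration 1: idx = 0, z = 5
After iteration 2: idx = 1, z = 16
After iteration 3: idx = 2, z = 8
After iteration 4: idx = 3, z = 4
After iteration 5: idx = 4, z = 2
After iteration 6: idx = 5, z = 1
Loop ends.

Final answer: 1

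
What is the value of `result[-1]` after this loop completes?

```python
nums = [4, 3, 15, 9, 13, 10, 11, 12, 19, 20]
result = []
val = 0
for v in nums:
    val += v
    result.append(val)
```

Let's trace through this code step by step.

Initialize: nums = [4, 3, 15, 9, 13, 10, 11, 12, 19, 20]
Initialize: result = []
Initialize: val = 0
Entering loop: for v in nums:
After iteration 1: v = 4, result = [4], val = 4
After iteration 2: v = 3, result = [4, 7], val = 7
After iteration 3: v = 15, result = [4, 7, 22], val = 22
After iteration 4: v = 9, result = [4, 7, 22, 31], val = 31
After iteration 5: v = 13, result = [4, 7, 22, 31, 44], val = 44
After iteration 6: v = 10, result = [4, 7, 22, 31, 44, 54], val = 54
After iteration 7: v = 11, result = [4, 7, 22, 31, 44, 54, 65], val = 65
After iteration 8: v = 12, result = [4, 7, 22, 31, 44, 54, 65, 77], val = 77
After iteration 9: v = 19, result = [4, 7, 22, 31, 44, 54, 65, 77, 96], val = 96
After iteration 10: v = 20, result = [4, 7, 22, 31, 44, 54, 65, 77, 96, 116], val = 116
Loop ends.
result[-1] = 116

Final answer: 116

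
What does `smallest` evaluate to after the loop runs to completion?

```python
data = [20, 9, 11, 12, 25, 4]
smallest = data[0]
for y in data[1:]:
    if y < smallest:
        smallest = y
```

Let's trace through this code step by step.

Initialize: data = [20, 9, 11, 12, 25, 4]
Initialize: smallest = 20
Entering loop: for y in data[1:]:
After iteration 1: y = 9, smallest = 9
After iteration 2: y = 11, smallest = 9
After iteration 3: y = 12, smallest = 9
After iteration 4: y = 25, smallest = 9
After iteration 5: y = 4, smallest = 4
Loop ends.

Final answer: 4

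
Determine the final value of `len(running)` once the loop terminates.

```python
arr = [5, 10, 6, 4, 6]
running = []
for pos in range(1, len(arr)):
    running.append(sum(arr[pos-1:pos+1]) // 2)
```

Let's trace through this code step by step.

Initialize: arr = [5, 10, 6, 4, 6]
Initialize: running = []
Entering loop: for pos in range(1, len(arr)):
After iteration 1: pos = 1, running = [7]
After iteration 2: pos = 2, running = [7, 8]
After iteration 3: pos = 3, running = [7, 8, 5]
After iteration 4: pos = 4, running = [7, 8, 5, 5]
Loop ends.
len(running) = 4

Final answer: 4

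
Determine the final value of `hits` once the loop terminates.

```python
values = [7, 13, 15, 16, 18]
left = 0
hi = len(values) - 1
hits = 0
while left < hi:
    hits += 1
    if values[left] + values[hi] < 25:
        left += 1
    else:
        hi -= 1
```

Let's trace through this code step by step.

Initialize: values = [7, 13, 15, 16, 18]
Initialize: left = 0
Initialize: hi = 4
Initialize: hits = 0
Entering loop: while left < hi:
After iteration 1: left = 0, hi = 3, hits = 1
After iteration 2: left = 1, hi = 3, hits = 2
After iteration 3: left = 1, hi = 2, hits = 3
After iteration 4: left = 1, hi = 1, hits = 4
Loop ends.

Final answer: 4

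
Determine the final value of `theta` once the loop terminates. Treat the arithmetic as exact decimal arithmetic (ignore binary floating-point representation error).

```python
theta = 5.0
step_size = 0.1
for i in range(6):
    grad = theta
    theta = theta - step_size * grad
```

Let's trace through this code step by step.

Initialize: theta = 5.0
Initialize: step_size = 0.1
Entering loop: for i in range(6):
After iteration 1: i = 0, theta = 4.5, grad = 5.0
After iteration 2: i = 1, theta = 4.05, grad = 4.5
After iteration 3: i = 2, theta = 3.645, grad = 4.05
After iteration 4: i = 3, theta = 3.2805, grad = 3.645
After iteration 5: i = 4, theta = 2.95245, grad = 3.2805
After iteration 6: i = 5, theta = 2.657205, grad = 2.95245
Loop ends.

Final answer: 2.657205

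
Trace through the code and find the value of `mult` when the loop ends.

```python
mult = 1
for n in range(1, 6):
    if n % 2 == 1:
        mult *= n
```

Let's trace through this code step by step.

Initialize: mult = 1
Entering loop: for n in range(1, 6):
After iteration 1: n = 1, mult = 1
After iteration 2: n = 2, mult = 1
After iteration 3: n = 3, mult = 3
After iteration 4: n = 4, mult = 3
After iteration 5: n = 5, mult = 15
Loop ends.

Final answer: 15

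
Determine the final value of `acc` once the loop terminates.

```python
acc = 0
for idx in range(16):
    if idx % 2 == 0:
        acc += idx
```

Let's trace through this code step by step.

Initialize: acc = 0
Entering loop: for idx in range(16):
After iteration 1: idx = 0, acc = 0
After iteration 2: idx = 1, acc = 0
After iteration 3: idx = 2, acc = 2
After iteration 4: idx = 3, acc = 2
After iteration 5: idx = 4, acc = 6
After iteration 6: idx = 5, acc = 6
After iteration 7: idx = 6, acc = 12
After iteration 8: idx = 7, acc = 12
After iteration 9: idx = 8, acc = 20
After iteration 10: idx = 9, acc = 20
After iteration 11: idx = 10, acc = 30
After iteration 12: idx = 11, acc = 30
After iteration 13: idx = 12, acc = 42
After iteration 14: idx = 13, acc = 42
After iteration 15: idx = 14, acc = 56
After iteration 16: idx = 15, acc = 56
Loop ends.

Final answer: 56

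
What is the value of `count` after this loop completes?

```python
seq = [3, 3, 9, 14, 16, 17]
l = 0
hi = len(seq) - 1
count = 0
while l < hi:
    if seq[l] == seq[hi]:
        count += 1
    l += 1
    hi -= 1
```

Let's trace through this code step by step.

Initialize: seq = [3, 3, 9, 14, 16, 17]
Initialize: l = 0
Initialize: hi = 5
Initialize: count = 0
Entering loop: while l < hi:
After iteration 1: l = 1, hi = 4, count = 0
After iteration 2: l = 2, hi = 3, count = 0
After iteration 3: l = 3, hi = 2, count = 0
Loop ends.

Final answer: 0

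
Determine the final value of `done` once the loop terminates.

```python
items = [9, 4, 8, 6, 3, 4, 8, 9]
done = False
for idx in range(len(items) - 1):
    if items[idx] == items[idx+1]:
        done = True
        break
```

Let's trace through this code step by step.

Initialize: items = [9, 4, 8, 6, 3, 4, 8, 9]
Initialize: done = False
Entering loop: for idx in range(len(items) - 1):
After iteration 1: idx = 0, done = False
After iteration 2: idx = 1, done = False
After iteration 3: idx = 2, done = False
After iteration 4: idx = 3, done = False
After iteration 5: idx = 4, done = False
After iteration 6: idx = 5, done = False
After iteration 7: idx = 6, done = False
Loop ends.

Final answer: False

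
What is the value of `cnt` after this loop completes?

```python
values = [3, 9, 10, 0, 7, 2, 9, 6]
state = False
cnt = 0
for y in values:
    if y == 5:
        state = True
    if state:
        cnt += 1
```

Let's trace through this code step by step.

Initialize: values = [3, 9, 10, 0, 7, 2, 9, 6]
Initialize: state = False
Initialize: cnt = 0
Entering loop: for y in values:
After iteration 1: y = 3, cnt = 0
After iteration 2: y = 9, cnt = 0
After iteration 3: y = 10, cnt = 0
After iteration 4: y = 0, cnt = 0
After iteration 5: y = 7, cnt = 0
After iteration 6: y = 2, cnt = 0
After iteration 7: y = 9, cnt = 0
After iteration 8: y = 6, cnt = 0
Loop ends.

Final answer: 0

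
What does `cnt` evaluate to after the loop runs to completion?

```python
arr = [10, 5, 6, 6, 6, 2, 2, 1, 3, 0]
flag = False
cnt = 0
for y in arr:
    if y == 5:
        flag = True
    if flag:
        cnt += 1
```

Let's trace through this code step by step.

Initialize: arr = [10, 5, 6, 6, 6, 2, 2, 1, 3, 0]
Initialize: flag = False
Initialize: cnt = 0
Entering loop: for y in arr:
After iteration 1: y = 10, flag = False, cnt = 0
After iteration 2: y = 5, flag = True, cnt = 1
After iteration 3: y = 6, flag = True, cnt = 2
After iteration 4: y = 6, flag = True, cnt = 3
After iteration 5: y = 6, flag = True, cnt = 4
After iteration 6: y = 2, flag = True, cnt = 5
After iteration 7: y = 2, flag = True, cnt = 6
After iteration 8: y = 1, flag = True, cnt = 7
After iteration 9: y = 3, flag = True, cnt = 8
After iteration 10: y = 0, flag = True, cnt = 9
Loop ends.

Final answer: 9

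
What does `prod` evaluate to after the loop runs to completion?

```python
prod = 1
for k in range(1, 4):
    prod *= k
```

Let's trace through this code step by step.

Initialize: prod = 1
Entering loop: for k in range(1, 4):
After iteration 1: k = 1, prod = 1
After iteration 2: k = 2, prod = 2
After iteration 3: k = 3, prod = 6
Loop ends.

Final answer: 6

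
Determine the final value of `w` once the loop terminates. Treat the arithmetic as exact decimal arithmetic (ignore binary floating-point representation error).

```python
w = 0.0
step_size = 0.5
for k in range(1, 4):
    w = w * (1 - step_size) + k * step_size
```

Let's trace through this code step by step.

Initialize: w = 0.0
Initialize: step_size = 0.5
Entering loop: for k in range(1, 4):
After iteration 1: k = 1, w = 0.5
After iteration 2: k = 2, w = 1.25
After iteration 3: k = 3, w = 2.125
Loop ends.

Final answer: 2.125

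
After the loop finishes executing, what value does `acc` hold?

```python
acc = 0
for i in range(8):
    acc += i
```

Let's trace through this code step by step.

Initialize: acc = 0
Entering loop: for i in range(8):
After iteration 1: i = 0, acc = 0
After iteration 2: i = 1, acc = 1
After iteration 3: i = 2, acc = 3
After iteration 4: i = 3, acc = 6
After iteration 5: i = 4, acc = 10
After iteration 6: i = 5, acc = 15
After iteration 7: i = 6, acc = 21
After iteration 8: i = 7, acc = 28
Loop ends.

Final answer: 28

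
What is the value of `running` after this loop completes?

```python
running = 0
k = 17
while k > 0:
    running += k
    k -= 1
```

Let's trace through this code step by step.

Initialize: running = 0
Initialize: k = 17
Entering loop: while k > 0:
After iteration 1: running = 17, k = 16
After iteration 2: running = 33, k = 15
After iteration 3: running = 48, k = 14
After iteration 4: running = 62, k = 13
After iteration 5: running = 75, k = 12
After iteration 6: running = 87, k = 11
After iteration 7: running = 98, k = 10
After iteration 8: running = 108, k = 9
After iteration 9: running = 117, k = 8
After iteration 10: running = 125, k = 7
After iteration 11: running = 132, k = 6
After iteration 12: running = 138, k = 5
After iteration 13: running = 143, k = 4
After iteration 14: running = 147, k = 3
After iteration 15: running = 150, k = 2
After iteration 16: running = 152, k = 1
After iteration 17: running = 153, k = 0
Loop ends.

Final answer: 153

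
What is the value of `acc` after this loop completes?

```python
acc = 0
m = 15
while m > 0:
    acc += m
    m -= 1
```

Let's trace through this code step by step.

Initialize: acc = 0
Initialize: m = 15
Entering loop: while m > 0:
After iteration 1: acc = 15, m = 14
After iteration 2: acc = 29, m = 13
After iteration 3: acc = 42, m = 12
After iteration 4: acc = 54, m = 11
After iteration 5: acc = 65, m = 10
After iteration 6: acc = 75, m = 9
After iteration 7: acc = 84, m = 8
After iteration 8: acc = 92, m = 7
After iteration 9: acc = 99, m = 6
After iteration 10: acc = 105, m = 5
After iteration 11: acc = 110, m = 4
After iteration 12: acc = 114, m = 3
After iteration 13: acc = 117, m = 2
After iteration 14: acc = 119, m = 1
After iteration 15: acc = 120, m = 0
Loop ends.

Final answer: 120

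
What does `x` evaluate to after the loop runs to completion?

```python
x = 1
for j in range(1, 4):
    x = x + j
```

Let's trace through this code step by step.

Initialize: x = 1
Entering loop: for j in range(1, 4):
After iteration 1: j = 1, x = 2
After iteration 2: j = 2, x = 4
After iteration 3: j = 3, x = 7
Loop ends.

Final answer: 7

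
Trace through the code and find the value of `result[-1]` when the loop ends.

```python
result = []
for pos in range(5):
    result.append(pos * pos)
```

Let's trace through this code step by step.

Initialize: result = []
Entering loop: for pos in range(5):
After iteration 1: pos = 0, result = [0]
After iteration 2: pos = 1, result = [0, 1]
After iteration 3: pos = 2, result = [0, 1, 4]
After iteration 4: pos = 3, result = [0, 1, 4, 9]
After iteration 5: pos = 4, result = [0, 1, 4, 9, 16]
Loop ends.
result[-1] = 16

Final answer: 16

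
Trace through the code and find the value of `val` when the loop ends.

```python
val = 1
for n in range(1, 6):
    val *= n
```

Let's trace through this code step by step.

Initialize: val = 1
Entering loop: for n in range(1, 6):
After iteration 1: n = 1, val = 1
After iteration 2: n = 2, val = 2
After iteration 3: n = 3, val = 6
After iteration 4: n = 4, val = 24
After iteration 5: n = 5, val = 120
Loop ends.

Final answer: 120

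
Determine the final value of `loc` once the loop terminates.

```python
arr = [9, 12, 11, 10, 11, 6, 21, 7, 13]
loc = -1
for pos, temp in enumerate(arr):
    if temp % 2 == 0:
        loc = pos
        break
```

Let's trace through this code step by step.

Initialize: arr = [9, 12, 11, 10, 11, 6, 21, 7, 13]
Initialize: loc = -1
Entering loop: for pos, temp in enumerate(arr):
After iteration 1: pos = 0, temp = 9, loc = -1
After iteration 2: pos = 1, temp = 12, loc = 1
Loop ends.

Final answer: 1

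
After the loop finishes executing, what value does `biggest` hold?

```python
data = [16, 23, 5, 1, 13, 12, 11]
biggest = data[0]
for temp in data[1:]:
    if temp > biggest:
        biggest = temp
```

Let's trace through this code step by step.

Initialize: data = [16, 23, 5, 1, 13, 12, 11]
Initialize: biggest = 16
Entering loop: for temp in data[1:]:
After iteration 1: temp = 23, biggest = 23
After iteration 2: temp = 5, biggest = 23
After iteration 3: temp = 1, biggest = 23
After iteration 4: temp = 13, biggest = 23
After iteration 5: temp = 12, biggest = 23
After iteration 6: temp = 11, biggest = 23
Loop ends.

Final answer: 23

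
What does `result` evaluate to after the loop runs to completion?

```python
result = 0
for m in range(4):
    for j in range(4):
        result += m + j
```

Let's trace through this code step by step.

Initialize: result = 0
Entering loop: for m in range(4):
After iteration 1: m = 0, result = 6
After iteration 2: m = 1, result = 16
After iteration 3: m = 2, result = 30
After iteration 4: m = 3, result = 48
Loop ends.

Final answer: 48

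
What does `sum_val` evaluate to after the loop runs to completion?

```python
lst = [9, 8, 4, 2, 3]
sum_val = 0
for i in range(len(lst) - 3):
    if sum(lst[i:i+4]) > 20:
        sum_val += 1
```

Let's trace through this code step by step.

Initialize: lst = [9, 8, 4, 2, 3]
Initialize: sum_val = 0
Entering loop: for i in range(len(lst) - 3):
After iteration 1: i = 0, sum_val = 1
After iteration 2: i = 1, sum_val = 1
Loop ends.

Final answer: 1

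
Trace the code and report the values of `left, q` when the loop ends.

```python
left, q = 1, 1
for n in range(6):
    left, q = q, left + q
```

Let's trace through this code step by step.

Initialize: left = 1
Initialize: q = 1
Entering loop: for n in range(6):
After iteration 1: n = 0, left = 1, q = 2
After iteration 2: n = 1, left = 2, q = 3
After iteration 3: n = 2, left = 3, q = 5
After iteration 4: n = 3, left = 5, q = 8
After iteration 5: n = 4, left = 8, q = 13
After iteration 6: n = 5, left = 13, q = 21
Loop ends.

Final answer: 13, 21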